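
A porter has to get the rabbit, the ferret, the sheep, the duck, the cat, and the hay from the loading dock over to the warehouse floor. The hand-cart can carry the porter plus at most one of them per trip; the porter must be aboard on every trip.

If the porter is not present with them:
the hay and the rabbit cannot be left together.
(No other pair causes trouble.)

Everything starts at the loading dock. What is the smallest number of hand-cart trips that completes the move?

Counting alone: the porter can take at most 1 across per trip to the warehouse floor, so moving all 6 needs at least 6 loaded trips out, with a return between consecutive ones — at least 11 crossings.
The plan below uses exactly 11 crossings, so it is optimal:
1. Porter goes to the warehouse floor with the rabbit.  [the loading dock: the cat, the duck, the ferret, the hay, the sheep | the warehouse floor: the rabbit]
2. Porter goes back to the loading dock alone.  [the loading dock: the cat, the duck, the ferret, the hay, the sheep | the warehouse floor: the rabbit]
3. Porter goes to the warehouse floor with the ferret.  [the loading dock: the cat, the duck, the hay, the sheep | the warehouse floor: the ferret, the rabbit]
4. Porter goes back to the loading dock alone.  [the loading dock: the cat, the duck, the hay, the sheep | the warehouse floor: the ferret, the rabbit]
5. Porter goes to the warehouse floor with the sheep.  [the loading dock: the cat, the duck, the hay | the warehouse floor: the ferret, the rabbit, the sheep]
6. Porter goes back to the loading dock alone.  [the loading dock: the cat, the duck, the hay | the warehouse floor: the ferret, the rabbit, the sheep]
7. Porter goes to the warehouse floor with the duck.  [the loading dock: the cat, the hay | the warehouse floor: the duck, the ferret, the rabbit, the sheep]
8. Porter goes back to the loading dock alone.  [the loading dock: the cat, the hay | the warehouse floor: the duck, the ferret, the rabbit, the sheep]
9. Porter goes to the warehouse floor with the cat.  [the loading dock: the hay | the warehouse floor: the cat, the duck, the ferret, the rabbit, the sheep]
10. Porter goes back to the loading dock alone.  [the loading dock: the hay | the warehouse floor: the cat, the duck, the ferret, the rabbit, the sheep]
11. Porter goes to the warehouse floor with the hay.  [the loading dock: — | the warehouse floor: the cat, the duck, the ferret, the hay, the rabbit, the sheep]

11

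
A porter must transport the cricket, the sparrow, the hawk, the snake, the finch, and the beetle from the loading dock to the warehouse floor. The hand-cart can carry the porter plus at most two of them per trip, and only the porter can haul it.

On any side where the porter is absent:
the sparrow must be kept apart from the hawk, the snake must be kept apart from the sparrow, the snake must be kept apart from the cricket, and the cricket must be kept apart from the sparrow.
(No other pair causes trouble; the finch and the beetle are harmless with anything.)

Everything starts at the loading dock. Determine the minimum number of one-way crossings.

9

Counting alone: the porter can take at most 2 across per trip to the warehouse floor, so moving all 6 needs at least 3 loaded trips out, with a return between consecutive ones — at least 5 crossings.
The safety rule pushes this higher. Following every safe sequence of crossings, the most of the 6 that can be at the warehouse floor as the hand-cart arrives there on crossings 5, 7 is 4, 5 respectively — never all 6.
So no plan with fewer than 9 crossings exists, and this one achieves 9:
1. Porter goes to the warehouse floor with the cricket and the sparrow.  [the loading dock: the beetle, the finch, the hawk, the snake | the warehouse floor: the cricket, the sparrow]
2. Porter goes back to the loading dock with the cricket.  [the loading dock: the beetle, the cricket, the finch, the hawk, the snake | the warehouse floor: the sparrow]
3. Porter goes to the warehouse floor with the cricket and the hawk.  [the loading dock: the beetle, the finch, the snake | the warehouse floor: the cricket, the hawk, the sparrow]
4. Porter goes back to the loading dock with the sparrow.  [the loading dock: the beetle, the finch, the snake, the sparrow | the warehouse floor: the cricket, the hawk]
5. Porter goes to the warehouse floor with the finch and the sparrow.  [the loading dock: the beetle, the snake | the warehouse floor: the cricket, the finch, the hawk, the sparrow]
6. Porter goes back to the loading dock with the sparrow.  [the loading dock: the beetle, the snake, the sparrow | the warehouse floor: the cricket, the finch, the hawk]
7. Porter goes to the warehouse floor with the beetle and the sparrow.  [the loading dock: the snake | the warehouse floor: the beetle, the cricket, the finch, the hawk, the sparrow]
8. Porter goes back to the loading dock with the sparrow.  [the loading dock: the snake, the sparrow | the warehouse floor: the beetle, the cricket, the finch, the hawk]
9. Porter goes to the warehouse floor with the snake and the sparrow.  [the loading dock: — | the warehouse floor: the beetle, the cricket, the finch, the hawk, the snake, the sparrow]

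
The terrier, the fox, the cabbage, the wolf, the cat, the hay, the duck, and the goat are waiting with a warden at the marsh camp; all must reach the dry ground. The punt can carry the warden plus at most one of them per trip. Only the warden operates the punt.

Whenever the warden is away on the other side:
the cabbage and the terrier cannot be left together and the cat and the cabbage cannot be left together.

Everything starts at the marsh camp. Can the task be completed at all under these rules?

Yes

1. Warden goes to the dry ground with the cabbage.  [the marsh camp: the cat, the duck, the fox, the goat, the hay, the terrier, the wolf | the dry ground: the cabbage]
2. Warden goes back to the marsh camp alone.  [the marsh camp: the cat, the duck, the fox, the goat, the hay, the terrier, the wolf | the dry ground: the cabbage]
3. Warden goes to the dry ground with the terrier.  [the marsh camp: the cat, the duck, the fox, the goat, the hay, the wolf | the dry ground: the cabbage, the terrier]
4. Warden goes back to the marsh camp with the cabbage.  [the marsh camp: the cabbage, the cat, the duck, the fox, the goat, the hay, the wolf | the dry ground: the terrier]
5. Warden goes to the dry ground with the cat.  [the marsh camp: the cabbage, the duck, the fox, the goat, the hay, the wolf | the dry ground: the cat, the terrier]
6. Warden goes back to the marsh camp alone.  [the marsh camp: the cabbage, the duck, the fox, the goat, the hay, the wolf | the dry ground: the cat, the terrier]
7. Warden goes to the dry ground with the fox.  [the marsh camp: the cabbage, the duck, the goat, the hay, the wolf | the dry ground: the cat, the fox, the terrier]
8. Warden goes back to the marsh camp alone.  [the marsh camp: the cabbage, the duck, the goat, the hay, the wolf | the dry ground: the cat, the fox, the terrier]
9. Warden goes to the dry ground with the wolf.  [the marsh camp: the cabbage, the duck, the goat, the hay | the dry ground: the cat, the fox, the terrier, the wolf]
10. Warden goes back to the marsh camp alone.  [the marsh camp: the cabbage, the duck, the goat, the hay | the dry ground: the cat, the fox, the terrier, the wolf]
11. Warden goes to the dry ground with the hay.  [the marsh camp: the cabbage, the duck, the goat | the dry ground: the cat, the fox, the hay, the terrier, the wolf]
12. Warden goes back to the marsh camp alone.  [the marsh camp: the cabbage, the duck, the goat | the dry ground: the cat, the fox, the hay, the terrier, the wolf]
13. Warden goes to the dry ground with the duck.  [the marsh camp: the cabbage, the goat | the dry ground: the cat, the duck, the fox, the hay, the terrier, the wolf]
14. Warden goes back to the marsh camp alone.  [the marsh camp: the cabbage, the goat | the dry ground: the cat, the duck, the fox, the hay, the terrier, the wolf]
15. Warden goes to the dry ground with the goat.  [the marsh camp: the cabbage | the dry ground: the cat, the duck, the fox, the goat, the hay, the terrier, the wolf]
16. Warden goes back to the marsh camp alone.  [the marsh camp: the cabbage | the dry ground: the cat, the duck, the fox, the goat, the hay, the terrier, the wolf]
17. Warden goes to the dry ground with the cabbage.  [the marsh camp: — | the dry ground: the cabbage, the cat, the duck, the fox, the goat, the hay, the terrier, the wolf]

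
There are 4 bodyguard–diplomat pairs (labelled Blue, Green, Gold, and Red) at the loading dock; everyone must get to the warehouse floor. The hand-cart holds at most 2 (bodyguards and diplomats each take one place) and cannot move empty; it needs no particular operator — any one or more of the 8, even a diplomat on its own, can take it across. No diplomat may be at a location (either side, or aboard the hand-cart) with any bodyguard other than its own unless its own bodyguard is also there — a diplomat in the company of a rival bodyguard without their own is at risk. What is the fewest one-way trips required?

Following every safe sequence of crossings from the start, the most of the 8 that can be at the warehouse floor as the hand-cart arrives there on crossings 1, 3, 5 is 2, 3, 4 respectively; the best ever achieved is 4 of 8.
From crossing 7 on, no configuration arises that was not already reachable earlier: only 44 distinct safe configurations (who is on which side, and where the hand-cart is) can ever be reached, none of them has everyone across, and every continuation just revisits them. So no valid plan exists.

impossible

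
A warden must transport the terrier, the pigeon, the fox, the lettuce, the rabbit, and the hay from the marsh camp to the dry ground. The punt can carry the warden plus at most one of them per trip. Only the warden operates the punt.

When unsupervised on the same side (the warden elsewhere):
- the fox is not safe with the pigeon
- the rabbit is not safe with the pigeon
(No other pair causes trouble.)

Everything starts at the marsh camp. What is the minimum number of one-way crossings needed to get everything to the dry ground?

Counting alone: the warden can take at most 1 across per trip to the dry ground, so moving all 6 needs at least 6 loaded trips out, with a return between consecutive ones — at least 11 crossings.
The safety rule pushes this higher. Following every safe sequence of crossings, the most of the 6 that can be at the dry ground as the punt arrives there on crossing 11 is 5 — never all 6.
So no plan with fewer than 13 crossings exists, and this one achieves 13:
1. Warden goes to the dry ground with the pigeon.  [the marsh camp: the fox, the hay, the lettuce, the rabbit, the terrier | the dry ground: the pigeon]
2. Warden goes back to the marsh camp alone.  [the marsh camp: the fox, the hay, the lettuce, the rabbit, the terrier | the dry ground: the pigeon]
3. Warden goes to the dry ground with the terrier.  [the marsh camp: the fox, the hay, the lettuce, the rabbit | the dry ground: the pigeon, the terrier]
4. Warden goes back to the marsh camp alone.  [the marsh camp: the fox, the hay, the lettuce, the rabbit | the dry ground: the pigeon, the terrier]
5. Warden goes to the dry ground with the fox.  [the marsh camp: the hay, the lettuce, the rabbit | the dry ground: the fox, the pigeon, the terrier]
6. Warden goes back to the marsh camp with the pigeon.  [the marsh camp: the hay, the lettuce, the pigeon, the rabbit | the dry ground: the fox, the terrier]
7. Warden goes to the dry ground with the rabbit.  [the marsh camp: the hay, the lettuce, the pigeon | the dry ground: the fox, the rabbit, the terrier]
8. Warden goes back to the marsh camp alone.  [the marsh camp: the hay, the lettuce, the pigeon | the dry ground: the fox, the rabbit, the terrier]
9. Warden goes to the dry ground with the lettuce.  [the marsh camp: the hay, the pigeon | the dry ground: the fox, the lettuce, the rabbit, the terrier]
10. Warden goes back to the marsh camp alone.  [the marsh camp: the hay, the pigeon | the dry ground: the fox, the lettuce, the rabbit, the terrier]
11. Warden goes to the dry ground with the hay.  [the marsh camp: the pigeon | the dry ground: the fox, the hay, the lettuce, the rabbit, the terrier]
12. Warden goes back to the marsh camp alone.  [the marsh camp: the pigeon | the dry ground: the fox, the hay, the lettuce, the rabbit, the terrier]
13. Warden goes to the dry ground with the pigeon.  [the marsh camp: — | the dry ground: the fox, the hay, the lettuce, the pigeon, the rabbit, the terrier]

13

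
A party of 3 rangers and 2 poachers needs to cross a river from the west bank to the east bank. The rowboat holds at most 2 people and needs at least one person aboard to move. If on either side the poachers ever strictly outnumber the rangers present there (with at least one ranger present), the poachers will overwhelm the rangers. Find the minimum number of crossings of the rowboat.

Counting alone: each trip to the east bank takes at most 2 across and each return brings at least 1 back, so after t trips out (and t−1 returns) at most 2t − (t−1) of the 5 are across; that first reaches 5 at t = 4, so at least 7 crossings are needed.
The plan below uses exactly 7 crossings, so it is optimal:
1. 2 poachers → the east bank.  (the west bank: 3R 0P; the east bank: 0R 2P)
2. 1 poacher ← the west bank.  (the west bank: 3R 1P; the east bank: 0R 1P)
3. 2 rangers → the east bank.  (the west bank: 1R 1P; the east bank: 2R 1P)
4. 1 ranger ← the west bank.  (the west bank: 2R 1P; the east bank: 1R 1P)
5. 1 ranger and 1 poacher → the east bank.  (the west bank: 1R 0P; the east bank: 2R 2P)
6. 1 poacher ← the west bank.  (the west bank: 1R 1P; the east bank: 2R 1P)
7. 1 ranger and 1 poacher → the east bank.  (the west bank: 0R 0P; the east bank: 3R 2P)

7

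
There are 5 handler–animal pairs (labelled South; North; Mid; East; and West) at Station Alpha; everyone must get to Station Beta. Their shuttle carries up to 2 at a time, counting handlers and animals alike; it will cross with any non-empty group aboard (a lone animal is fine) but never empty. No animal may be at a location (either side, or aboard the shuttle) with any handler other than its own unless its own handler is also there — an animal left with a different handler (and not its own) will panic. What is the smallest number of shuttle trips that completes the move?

impossible

Following every safe sequence of crossings from the start, the most of the 10 that can be at Station Beta as the shuttle arrives there on crossings 1, 3, 5, 7 is 2, 3, 4, 5 respectively; the best ever achieved is 5 of 10.
From crossing 9 on, no configuration arises that was not already reachable earlier: only 82 distinct safe configurations (who is on which side, and where the shuttle is) can ever be reached, none of them has everyone across, and every continuation just revisits them. So no valid plan exists.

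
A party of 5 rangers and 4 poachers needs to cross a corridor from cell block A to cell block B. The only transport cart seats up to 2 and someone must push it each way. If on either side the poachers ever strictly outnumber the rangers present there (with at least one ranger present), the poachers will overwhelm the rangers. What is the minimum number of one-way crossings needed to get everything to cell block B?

15

Counting alone: each trip to cell block B takes at most 2 across and each return brings at least 1 back, so after t trips out (and t−1 returns) at most 2t − (t−1) of the 9 are across; that first reaches 9 at t = 8, so at least 15 crossings are needed.
The plan below uses exactly 15 crossings, so it is optimal:
1. 2 poachers → cell block B.  (cell block A: 5R 2P; cell block B: 0R 2P)
2. 1 poacher ← cell block A.  (cell block A: 5R 3P; cell block B: 0R 1P)
3. 2 poachers → cell block B.  (cell block A: 5R 1P; cell block B: 0R 3P)
4. 1 poacher ← cell block A.  (cell block A: 5R 2P; cell block B: 0R 2P)
5. 2 rangers → cell block B.  (cell block A: 3R 2P; cell block B: 2R 2P)
6. 1 poacher ← cell block A.  (cell block A: 3R 3P; cell block B: 2R 1P)
7. 1 ranger and 1 poacher → cell block B.  (cell block A: 2R 2P; cell block B: 3R 2P)
8. 1 ranger ← cell block A.  (cell block A: 3R 2P; cell block B: 2R 2P)
9. 1 ranger and 1 poacher → cell block B.  (cell block A: 2R 1P; cell block B: 3R 3P)
10. 1 poacher ← cell block A.  (cell block A: 2R 2P; cell block B: 3R 2P)
11. 1 ranger and 1 poacher → cell block B.  (cell block A: 1R 1P; cell block B: 4R 3P)
12. 1 ranger ← cell block A.  (cell block A: 2R 1P; cell block B: 3R 3P)
13. 1 ranger and 1 poacher → cell block B.  (cell block A: 1R 0P; cell block B: 4R 4P)
14. 1 poacher ← cell block A.  (cell block A: 1R 1P; cell block B: 4R 3P)
15. 1 ranger and 1 poacher → cell block B.  (cell block A: 0R 0P; cell block B: 5R 4P)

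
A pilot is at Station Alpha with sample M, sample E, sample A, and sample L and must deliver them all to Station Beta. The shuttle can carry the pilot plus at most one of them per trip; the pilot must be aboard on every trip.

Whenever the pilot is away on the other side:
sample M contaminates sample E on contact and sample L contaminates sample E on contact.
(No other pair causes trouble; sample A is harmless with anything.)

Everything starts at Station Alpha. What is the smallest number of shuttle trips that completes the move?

9

Counting alone: the pilot can take at most 1 across per trip to Station Beta, so moving all 4 needs at least 4 loaded trips out, with a return between consecutive ones — at least 7 crossings.
The safety rule pushes this higher. Following every safe sequence of crossings, the most of the 4 that can be at Station Beta as the shuttle arrives there on crossing 7 is 3 — never all 4.
So no plan with fewer than 9 crossings exists, and this one achieves 9:
1. Pilot goes to Station Beta with sample E.  [Station Alpha: sample A, sample L, sample M | Station Beta: sample E]
2. Pilot goes back to Station Alpha alone.  [Station Alpha: sample A, sample L, sample M | Station Beta: sample E]
3. Pilot goes to Station Beta with sample M.  [Station Alpha: sample A, sample L | Station Beta: sample E, sample M]
4. Pilot goes back to Station Alpha with sample E.  [Station Alpha: sample A, sample E, sample L | Station Beta: sample M]
5. Pilot goes to Station Beta with sample L.  [Station Alpha: sample A, sample E | Station Beta: sample L, sample M]
6. Pilot goes back to Station Alpha alone.  [Station Alpha: sample A, sample E | Station Beta: sample L, sample M]
7. Pilot goes to Station Beta with sample A.  [Station Alpha: sample E | Station Beta: sample A, sample L, sample M]
8. Pilot goes back to Station Alpha alone.  [Station Alpha: sample E | Station Beta: sample A, sample L, sample M]
9. Pilot goes to Station Beta with sample E.  [Station Alpha: — | Station Beta: sample A, sample E, sample L, sample M]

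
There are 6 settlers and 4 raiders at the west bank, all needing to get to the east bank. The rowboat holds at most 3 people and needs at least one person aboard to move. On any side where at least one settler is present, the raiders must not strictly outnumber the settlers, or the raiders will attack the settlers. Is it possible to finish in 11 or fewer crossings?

Yes

Yes — this plan uses 9 crossings (≤ 11):
1. 2 raiders → the east bank.  (the west bank: 6S 2R; the east bank: 0S 2R)
2. 1 raider ← the west bank.  (the west bank: 6S 3R; the east bank: 0S 1R)
3. 3 raiders → the east bank.  (the west bank: 6S 0R; the east bank: 0S 4R)
4. 1 raider ← the west bank.  (the west bank: 6S 1R; the east bank: 0S 3R)
5. 3 settlers → the east bank.  (the west bank: 3S 1R; the east bank: 3S 3R)
6. 1 raider ← the west bank.  (the west bank: 3S 2R; the east bank: 3S 2R)
7. 1 settler and 2 raiders → the east bank.  (the west bank: 2S 0R; the east bank: 4S 4R)
8. 1 raider ← the west bank.  (the west bank: 2S 1R; the east bank: 4S 3R)
9. 2 settlers and 1 raider → the east bank.  (the west bank: 0S 0R; the east bank: 6S 4R)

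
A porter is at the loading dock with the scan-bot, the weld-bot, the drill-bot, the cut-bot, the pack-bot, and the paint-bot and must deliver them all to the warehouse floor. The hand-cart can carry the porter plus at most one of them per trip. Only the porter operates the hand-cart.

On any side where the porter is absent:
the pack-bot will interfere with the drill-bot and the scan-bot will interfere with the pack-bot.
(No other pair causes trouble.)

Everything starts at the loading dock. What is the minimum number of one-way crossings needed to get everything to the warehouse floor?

Counting alone: the porter can take at most 1 across per trip to the warehouse floor, so moving all 6 needs at least 6 loaded trips out, with a return between consecutive ones — at least 11 crossings.
The safety rule pushes this higher. Following every safe sequence of crossings, the most of the 6 that can be at the warehouse floor as the hand-cart arrives there on crossing 11 is 5 — never all 6.
So no plan with fewer than 13 crossings exists, and this one achieves 13:
1. Porter goes to the warehouse floor with the pack-bot.
2. Porter goes back to the loading dock alone.
3. Porter goes to the warehouse floor with the scan-bot.
4. Porter goes back to the loading dock with the pack-bot.
5. Porter goes to the warehouse floor with the drill-bot.
6. Porter goes back to the loading dock alone.
7. Porter goes to the warehouse floor with the weld-bot.
8. Porter goes back to the loading dock alone.
9. Porter goes to the warehouse floor with the cut-bot.
10. Porter goes back to the loading dock alone.
11. Porter goes to the warehouse floor with the paint-bot.
12. Porter goes back to the loading dock alone.
13. Porter goes to the warehouse floor with the pack-bot.

13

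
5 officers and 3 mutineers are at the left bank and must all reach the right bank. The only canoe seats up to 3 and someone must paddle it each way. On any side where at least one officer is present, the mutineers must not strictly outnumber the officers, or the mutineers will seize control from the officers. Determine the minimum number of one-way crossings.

7

Counting alone: each trip to the right bank takes at most 3 across and each return brings at least 1 back, so after t trips out (and t−1 returns) at most 3t − (t−1) of the 8 are across; that first reaches 8 at t = 4, so at least 7 crossings are needed.
The plan below uses exactly 7 crossings, so it is optimal:
1. 2 mutineers → the right bank.  (the left bank: 5O 1M; the right bank: 0O 2M)
2. 1 mutineer ← the left bank.  (the left bank: 5O 2M; the right bank: 0O 1M)
3. 2 officers and 1 mutineer → the right bank.  (the left bank: 3O 1M; the right bank: 2O 2M)
4. 1 mutineer ← the left bank.  (the left bank: 3O 2M; the right bank: 2O 1M)
5. 1 officer and 2 mutineers → the right bank.  (the left bank: 2O 0M; the right bank: 3O 3M)
6. 1 mutineer ← the left bank.  (the left bank: 2O 1M; the right bank: 3O 2M)
7. 2 officers and 1 mutineer → the right bank.  (the left bank: 0O 0M; the right bank: 5O 3M)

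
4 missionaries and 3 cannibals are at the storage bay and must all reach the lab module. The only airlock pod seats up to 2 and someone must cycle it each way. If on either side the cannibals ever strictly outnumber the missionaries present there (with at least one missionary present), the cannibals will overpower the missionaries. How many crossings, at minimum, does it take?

11

Counting alone: each trip to the lab module takes at most 2 across and each return brings at least 1 back, so after t trips out (and t−1 returns) at most 2t − (t−1) of the 7 are across; that first reaches 7 at t = 6, so at least 11 crossings are needed.
The plan below uses exactly 11 crossings, so it is optimal:
1. 2 cannibals → the lab module.  (the storage bay: 4M 1C; the lab module: 0M 2C)
2. 1 cannibal ← the storage bay.  (the storage bay: 4M 2C; the lab module: 0M 1C)
3. 2 cannibals → the lab module.  (the storage bay: 4M 0C; the lab module: 0M 3C)
4. 1 cannibal ← the storage bay.  (the storage bay: 4M 1C; the lab module: 0M 2C)
5. 2 missionaries → the lab module.  (the storage bay: 2M 1C; the lab module: 2M 2C)
6. 1 cannibal ← the storage bay.  (the storage bay: 2M 2C; the lab module: 2M 1C)
7. 1 missionary and 1 cannibal → the lab module.  (the storage bay: 1M 1C; the lab module: 3M 2C)
8. 1 missionary ← the storage bay.  (the storage bay: 2M 1C; the lab module: 2M 2C)
9. 1 missionary and 1 cannibal → the lab module.  (the storage bay: 1M 0C; the lab module: 3M 3C)
10. 1 cannibal ← the storage bay.  (the storage bay: 1M 1C; the lab module: 3M 2C)
11. 1 missionary and 1 cannibal → the lab module.  (the storage bay: 0M 0C; the lab module: 4M 3C)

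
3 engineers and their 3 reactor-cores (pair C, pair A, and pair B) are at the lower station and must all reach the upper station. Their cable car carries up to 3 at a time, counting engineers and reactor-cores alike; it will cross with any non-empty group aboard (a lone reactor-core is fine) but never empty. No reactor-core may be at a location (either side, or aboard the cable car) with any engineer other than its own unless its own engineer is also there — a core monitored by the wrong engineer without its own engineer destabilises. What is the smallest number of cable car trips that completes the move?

Counting alone: each trip to the upper station takes at most 3 across and each return brings at least 1 back, so after t trips out (and t−1 returns) at most 3t − (t−1) of the 6 are across; that first reaches 6 at t = 3, so at least 5 crossings are needed.
The plan below uses exactly 5 crossings, so it is optimal:
1. engineer C and reactor-core C cross → the upper station.
2. engineer C crosses ← the lower station.
3. engineer A, engineer B, and engineer C cross → the upper station.
4. reactor-core C crosses ← the lower station.
5. reactor-core A, reactor-core B, and reactor-core C cross → the upper station.

5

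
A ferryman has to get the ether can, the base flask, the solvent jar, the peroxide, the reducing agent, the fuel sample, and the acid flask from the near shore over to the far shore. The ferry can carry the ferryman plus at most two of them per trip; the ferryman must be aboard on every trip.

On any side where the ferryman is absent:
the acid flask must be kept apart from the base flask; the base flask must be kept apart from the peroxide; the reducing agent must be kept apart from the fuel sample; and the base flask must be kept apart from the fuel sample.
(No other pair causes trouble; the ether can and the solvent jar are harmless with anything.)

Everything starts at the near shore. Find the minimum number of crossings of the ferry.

7

Counting alone: the ferryman can take at most 2 across per trip to the far shore, so moving all 7 needs at least 4 loaded trips out, with a return between consecutive ones — at least 7 crossings.
The plan below uses exactly 7 crossings, so it is optimal:
1. Ferryman goes to the far shore with the base flask and the reducing agent.  [the near shore: the acid flask, the ether can, the fuel sample, the peroxide, the solvent jar | the far shore: the base flask, the reducing agent]
2. Ferryman goes back to the near shore alone.  [the near shore: the acid flask, the ether can, the fuel sample, the peroxide, the solvent jar | the far shore: the base flask, the reducing agent]
3. Ferryman goes to the far shore with the ether can and the solvent jar.  [the near shore: the acid flask, the fuel sample, the peroxide | the far shore: the base flask, the ether can, the reducing agent, the solvent jar]
4. Ferryman goes back to the near shore alone.  [the near shore: the acid flask, the fuel sample, the peroxide | the far shore: the base flask, the ether can, the reducing agent, the solvent jar]
5. Ferryman goes to the far shore with the acid flask and the peroxide.  [the near shore: the fuel sample | the far shore: the acid flask, the base flask, the ether can, the peroxide, the reducing agent, the solvent jar]
6. Ferryman goes back to the near shore with the base flask.  [the near shore: the base flask, the fuel sample | the far shore: the acid flask, the ether can, the peroxide, the reducing agent, the solvent jar]
7. Ferryman goes to the far shore with the base flask and the fuel sample.  [the near shore: — | the far shore: the acid flask, the base flask, the ether can, the fuel sample, the peroxide, the reducing agent, the solvent jar]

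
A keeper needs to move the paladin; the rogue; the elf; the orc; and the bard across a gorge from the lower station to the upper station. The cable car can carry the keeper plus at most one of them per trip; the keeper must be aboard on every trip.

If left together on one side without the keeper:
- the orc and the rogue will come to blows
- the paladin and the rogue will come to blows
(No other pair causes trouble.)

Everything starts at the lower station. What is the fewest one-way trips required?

11

Counting alone: the keeper can take at most 1 across per trip to the upper station, so moving all 5 needs at least 5 loaded trips out, with a return between consecutive ones — at least 9 crossings.
The safety rule pushes this higher. Following every safe sequence of crossings, the most of the 5 that can be at the upper station as the cable car arrives there on crossing 9 is 4 — never all 5.
So no plan with fewer than 11 crossings exists, and this one achieves 11:
1. Keeper goes to the upper station with the rogue.  [the lower station: the bard, the elf, the orc, the paladin | the upper station: the rogue]
2. Keeper goes back to the lower station alone.  [the lower station: the bard, the elf, the orc, the paladin | the upper station: the rogue]
3. Keeper goes to the upper station with the paladin.  [the lower station: the bard, the elf, the orc | the upper station: the paladin, the rogue]
4. Keeper goes back to the lower station with the rogue.  [the lower station: the bard, the elf, the orc, the rogue | the upper station: the paladin]
5. Keeper goes to the upper station with the orc.  [the lower station: the bard, the elf, the rogue | the upper station: the orc, the paladin]
6. Keeper goes back to the lower station alone.  [the lower station: the bard, the elf, the rogue | the upper station: the orc, the paladin]
7. Keeper goes to the upper station with the elf.  [the lower station: the bard, the rogue | the upper station: the elf, the orc, the paladin]
8. Keeper goes back to the lower station alone.  [the lower station: the bard, the rogue | the upper station: the elf, the orc, the paladin]
9. Keeper goes to the upper station with the bard.  [the lower station: the rogue | the upper station: the bard, the elf, the orc, the paladin]
10. Keeper goes back to the lower station alone.  [the lower station: the rogue | the upper station: the bard, the elf, the orc, the paladin]
11. Keeper goes to the upper station with the rogue.  [the lower station: — | the upper station: the bard, the elf, the orc, the paladin, the rogue]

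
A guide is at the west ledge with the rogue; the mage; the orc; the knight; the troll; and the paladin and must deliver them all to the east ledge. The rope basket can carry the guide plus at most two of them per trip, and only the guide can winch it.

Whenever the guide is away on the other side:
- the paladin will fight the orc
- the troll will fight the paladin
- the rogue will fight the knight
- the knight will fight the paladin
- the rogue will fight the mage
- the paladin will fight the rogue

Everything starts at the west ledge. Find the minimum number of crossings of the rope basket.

Counting alone: the guide can take at most 2 across per trip to the east ledge, so moving all 6 needs at least 3 loaded trips out, with a return between consecutive ones — at least 5 crossings.
The safety rule pushes this higher. Following every safe sequence of crossings, the most of the 6 that can be at the east ledge as the rope basket arrives there on crossings 5, 7 is 4, 5 respectively — never all 6.
So no plan with fewer than 9 crossings exists, and this one achieves 9:
1. Guide goes to the east ledge with the paladin and the rogue.  [the west ledge: the knight, the mage, the orc, the troll | the east ledge: the paladin, the rogue]
2. Guide goes back to the west ledge with the rogue.  [the west ledge: the knight, the mage, the orc, the rogue, the troll | the east ledge: the paladin]
3. Guide goes to the east ledge with the mage and the rogue.  [the west ledge: the knight, the orc, the troll | the east ledge: the mage, the paladin, the rogue]
4. Guide goes back to the west ledge with the rogue.  [the west ledge: the knight, the orc, the rogue, the troll | the east ledge: the mage, the paladin]
5. Guide goes to the east ledge with the knight and the orc.  [the west ledge: the rogue, the troll | the east ledge: the knight, the mage, the orc, the paladin]
6. Guide goes back to the west ledge with the paladin.  [the west ledge: the paladin, the rogue, the troll | the east ledge: the knight, the mage, the orc]
7. Guide goes to the east ledge with the rogue and the troll.  [the west ledge: the paladin | the east ledge: the knight, the mage, the orc, the rogue, the troll]
8. Guide goes back to the west ledge with the rogue.  [the west ledge: the paladin, the rogue | the east ledge: the knight, the mage, the orc, the troll]
9. Guide goes to the east ledge with the paladin and the rogue.  [the west ledge: — | the east ledge: the knight, the mage, the orc, the paladin, the rogue, the troll]

9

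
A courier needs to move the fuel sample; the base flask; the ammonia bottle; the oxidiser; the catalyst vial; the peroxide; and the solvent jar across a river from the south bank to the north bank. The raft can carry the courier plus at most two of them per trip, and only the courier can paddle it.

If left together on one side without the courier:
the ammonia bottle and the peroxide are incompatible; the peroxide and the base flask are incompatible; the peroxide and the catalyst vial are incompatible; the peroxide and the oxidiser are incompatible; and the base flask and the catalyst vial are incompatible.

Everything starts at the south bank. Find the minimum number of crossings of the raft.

11

Counting alone: the courier can take at most 2 across per trip to the north bank, so moving all 7 needs at least 4 loaded trips out, with a return between consecutive ones — at least 7 crossings.
The safety rule pushes this higher. Following every safe sequence of crossings, the most of the 7 that can be at the north bank as the raft arrives there on crossings 7, 9 is 5, 6 respectively — never all 7.
So no plan with fewer than 11 crossings exists, and this one achieves 11:
1. Courier goes to the north bank with the base flask and the peroxide.
2. Courier goes back to the south bank with the base flask.
3. Courier goes to the north bank with the base flask and the fuel sample.
4. Courier goes back to the south bank with the base flask.
5. Courier goes to the north bank with the ammonia bottle and the base flask.
6. Courier goes back to the south bank with the peroxide.
7. Courier goes to the north bank with the catalyst vial and the oxidiser.
8. Courier goes back to the south bank with the base flask.
9. Courier goes to the north bank with the base flask and the solvent jar.
10. Courier goes back to the south bank with the base flask.
11. Courier goes to the north bank with the base flask and the peroxide.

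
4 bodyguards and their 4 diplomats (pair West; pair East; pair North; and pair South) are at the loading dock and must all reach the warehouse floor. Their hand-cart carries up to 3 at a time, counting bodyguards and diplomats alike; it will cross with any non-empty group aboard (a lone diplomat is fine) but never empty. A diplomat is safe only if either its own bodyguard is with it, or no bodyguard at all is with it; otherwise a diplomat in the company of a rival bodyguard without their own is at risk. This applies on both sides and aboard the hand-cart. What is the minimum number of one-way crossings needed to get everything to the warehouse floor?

Counting alone: each trip to the warehouse floor takes at most 3 across and each return brings at least 1 back, so after t trips out (and t−1 returns) at most 3t − (t−1) of the 8 are across; that first reaches 8 at t = 4, so at least 7 crossings are needed.
The safety rule pushes this higher. Following every safe sequence of crossings, the most of the 8 that can be at the warehouse floor as the hand-cart arrives there on crossing 7 is 7 — never all 8.
So no plan with fewer than 9 crossings exists, and this one achieves 9:
1. bodyguard West and diplomat West cross → the warehouse floor.
2. bodyguard West crosses ← the loading dock.
3. bodyguard East, bodyguard West, and diplomat East cross → the warehouse floor.
4. bodyguard West and diplomat West cross ← the loading dock.
5. bodyguard North, bodyguard South, and bodyguard West cross → the warehouse floor.
6. diplomat East crosses ← the loading dock.
7. diplomat East and diplomat West cross → the warehouse floor.
8. diplomat West crosses ← the loading dock.
9. diplomat North, diplomat South, and diplomat West cross → the warehouse floor.

9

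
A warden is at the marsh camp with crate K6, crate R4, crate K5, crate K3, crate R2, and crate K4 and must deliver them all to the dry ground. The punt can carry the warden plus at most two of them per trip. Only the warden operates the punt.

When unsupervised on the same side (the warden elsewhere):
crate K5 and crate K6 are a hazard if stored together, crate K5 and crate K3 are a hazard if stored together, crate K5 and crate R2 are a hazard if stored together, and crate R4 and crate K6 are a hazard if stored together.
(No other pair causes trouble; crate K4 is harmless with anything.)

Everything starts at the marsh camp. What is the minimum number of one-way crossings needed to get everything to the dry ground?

7

Counting alone: the warden can take at most 2 across per trip to the dry ground, so moving all 6 needs at least 3 loaded trips out, with a return between consecutive ones — at least 5 crossings.
The safety rule pushes this higher. Following every safe sequence of crossings, the most of the 6 that can be at the dry ground as the punt arrives there on crossing 5 is 5 — never all 6.
So no plan with fewer than 7 crossings exists, and this one achieves 7:
1. Warden goes to the dry ground with crate K5 and crate K6.  [the marsh camp: crate K3, crate K4, crate R2, crate R4 | the dry ground: crate K5, crate K6]
2. Warden goes back to the marsh camp with crate K6.  [the marsh camp: crate K3, crate K4, crate K6, crate R2, crate R4 | the dry ground: crate K5]
3. Warden goes to the dry ground with crate K3 and crate K6.  [the marsh camp: crate K4, crate R2, crate R4 | the dry ground: crate K3, crate K5, crate K6]
4. Warden goes back to the marsh camp with crate K5.  [the marsh camp: crate K4, crate K5, crate R2, crate R4 | the dry ground: crate K3, crate K6]
5. Warden goes to the dry ground with crate K4 and crate R2.  [the marsh camp: crate K5, crate R4 | the dry ground: crate K3, crate K4, crate K6, crate R2]
6. Warden goes back to the marsh camp alone.  [the marsh camp: crate K5, crate R4 | the dry ground: crate K3, crate K4, crate K6, crate R2]
7. Warden goes to the dry ground with crate K5 and crate R4.  [the marsh camp: — | the dry ground: crate K3, crate K4, crate K5, crate K6, crate R2, crate R4]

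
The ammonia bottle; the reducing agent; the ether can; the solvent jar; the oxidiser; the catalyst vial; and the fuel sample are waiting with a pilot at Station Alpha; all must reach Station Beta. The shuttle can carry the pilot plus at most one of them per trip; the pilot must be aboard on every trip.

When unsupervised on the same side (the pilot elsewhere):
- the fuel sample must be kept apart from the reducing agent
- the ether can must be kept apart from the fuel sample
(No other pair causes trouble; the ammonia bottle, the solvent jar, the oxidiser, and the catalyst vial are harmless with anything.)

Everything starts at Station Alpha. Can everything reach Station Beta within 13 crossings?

Counting alone: the pilot can take at most 1 across per trip to Station Beta, so moving all 7 needs at least 7 loaded trips out, with a return between consecutive ones — at least 13 crossings.
The safety rule pushes this higher. Following every safe sequence of crossings, the most of the 7 that can be at Station Beta as the shuttle arrives there on crossing 13 is 6 — never all 7.
So the move cannot be finished within 13 crossings. (The shortest complete plan takes 15:)
1. Pilot goes to Station Beta with the fuel sample.  [Station Alpha: the ammonia bottle, the catalyst vial, the ether can, the oxidiser, the reducing agent, the solvent jar | Station Beta: the fuel sample]
2. Pilot goes back to Station Alpha alone.  [Station Alpha: the ammonia bottle, the catalyst vial, the ether can, the oxidiser, the reducing agent, the solvent jar | Station Beta: the fuel sample]
3. Pilot goes to Station Beta with the ammonia bottle.  [Station Alpha: the catalyst vial, the ether can, the oxidiser, the reducing agent, the solvent jar | Station Beta: the ammonia bottle, the fuel sample]
4. Pilot goes back to Station Alpha alone.  [Station Alpha: the catalyst vial, the ether can, the oxidiser, the reducing agent, the solvent jar | Station Beta: the ammonia bottle, the fuel sample]
5. Pilot goes to Station Beta with the reducing agent.  [Station Alpha: the catalyst vial, the ether can, the oxidiser, the solvent jar | Station Beta: the ammonia bottle, the fuel sample, the reducing agent]
6. Pilot goes back to Station Alpha with the fuel sample.  [Station Alpha: the catalyst vial, the ether can, the fuel sample, the oxidiser, the solvent jar | Station Beta: the ammonia bottle, the reducing agent]
7. Pilot goes to Station Beta with the ether can.  [Station Alpha: the catalyst vial, the fuel sample, the oxidiser, the solvent jar | Station Beta: the ammonia bottle, the ether can, the reducing agent]
8. Pilot goes back to Station Alpha alone.  [Station Alpha: the catalyst vial, the fuel sample, the oxidiser, the solvent jar | Station Beta: the ammonia bottle, the ether can, the reducing agent]
9. Pilot goes to Station Beta with the solvent jar.  [Station Alpha: the catalyst vial, the fuel sample, the oxidiser | Station Beta: the ammonia bottle, the ether can, the reducing agent, the solvent jar]
10. Pilot goes back to Station Alpha alone.  [Station Alpha: the catalyst vial, the fuel sample, the oxidiser | Station Beta: the ammonia bottle, the ether can, the reducing agent, the solvent jar]
11. Pilot goes to Station Beta with the oxidiser.  [Station Alpha: the catalyst vial, the fuel sample | Station Beta: the ammonia bottle, the ether can, the oxidiser, the reducing agent, the solvent jar]
12. Pilot goes back to Station Alpha alone.  [Station Alpha: the catalyst vial, the fuel sample | Station Beta: the ammonia bottle, the ether can, the oxidiser, the reducing agent, the solvent jar]
13. Pilot goes to Station Beta with the catalyst vial.  [Station Alpha: the fuel sample | Station Beta: the ammonia bottle, the catalyst vial, the ether can, the oxidiser, the reducing agent, the solvent jar]
14. Pilot goes back to Station Alpha alone.  [Station Alpha: the fuel sample | Station Beta: the ammonia bottle, the catalyst vial, the ether can, the oxidiser, the reducing agent, the solvent jar]
15. Pilot goes to Station Beta with the fuel sample.  [Station Alpha: — | Station Beta: the ammonia bottle, the catalyst vial, the ether can, the fuel sample, the oxidiser, the reducing agent, the solvent jar]

No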